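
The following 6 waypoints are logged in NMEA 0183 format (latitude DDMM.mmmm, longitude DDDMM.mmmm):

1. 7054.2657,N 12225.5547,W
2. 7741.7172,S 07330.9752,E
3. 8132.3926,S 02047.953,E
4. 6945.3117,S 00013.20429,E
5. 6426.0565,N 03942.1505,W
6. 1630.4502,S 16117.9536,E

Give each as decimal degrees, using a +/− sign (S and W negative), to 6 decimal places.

Point 1:
  φ: degrees = first 2 digits = 70, minutes = 54.2657; 70 + 54.2657/60 = 70.9044283
  N → positive
  Longitude: degrees = first 3 digits = 122, minutes = 25.5547; 122 + 25.5547/60 = 122.4259117
  W → negative
Point 2:
  φ: degrees = first 2 digits = 77, minutes = 41.7172; 77 + 41.7172/60 = 77.6952867
  S ⇒ negate
  Lon: split at 3 digits → 073° and 30.9752′; 73 + 30.9752/60 = 73.5162533
  E ⇒ keep positive
Point 3:
  Lat: degrees = first 2 digits = 81, minutes = 32.3926; 81 + 32.3926/60 = 81.5398767
  S ⇒ negate
  Longitude: degrees = first 3 digits = 20, minutes = 47.953; 20 + 47.953/60 = 20.7992167
  E ⇒ keep positive
Point 4:
  Lat: degrees = first 2 digits = 69, minutes = 45.3117; 69 + 45.3117/60 = 69.7551950
  S ⇒ negate
  λ: split at 3 digits → 000° and 13.20429′; 0 + 13.20429/60 = 0.2200715
  E → positive
Point 5:
  Lat: split at 2 digits → 64° and 26.0565′; 64 + 26.0565/60 = 64.4342750
  N ⇒ keep positive
  Longitude: degrees = first 3 digits = 39, minutes = 42.1505; 39 + 42.1505/60 = 39.7025083
  W → negative
Point 6:
  Latitude: split at 2 digits → 16° and 30.4502′; 16 + 30.4502/60 = 16.5075033
  S → negative
  Lon: degrees = first 3 digits = 161, minutes = 17.9536; 161 + 17.9536/60 = 161.2992267
  E → positive

1. 70.904428, -122.425912
2. -77.695287, 73.516253
3. -81.539877, 20.799217
4. -69.755195, 0.220072
5. 64.434275, -39.702508
6. -16.507503, 161.299227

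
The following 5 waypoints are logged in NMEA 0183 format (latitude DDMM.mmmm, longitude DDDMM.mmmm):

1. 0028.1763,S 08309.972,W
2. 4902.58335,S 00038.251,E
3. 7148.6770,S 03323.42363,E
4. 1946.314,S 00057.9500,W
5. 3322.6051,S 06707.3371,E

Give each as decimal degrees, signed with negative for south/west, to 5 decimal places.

1. -0.46961, -83.16620
2. -49.04306, 0.63752
3. -71.81128, 33.39039
4. -19.77190, -0.96583
5. -33.37675, 67.12229

Point 1:
  Latitude: split at 2 digits → 00° and 28.1763′; 0 + 28.1763/60 = 0.469605
  S → negative
  Longitude: degrees = first 3 digits = 83, minutes = 9.972; 83 + 9.972/60 = 83.166200
  W → negative
Point 2:
  Latitude: split at 2 digits → 49° and 2.58335′; 49 + 2.58335/60 = 49.043056
  S ⇒ negate
  Longitude: split at 3 digits → 000° and 38.251′; 0 + 38.251/60 = 0.637517
  E → positive
Point 3:
  φ: split at 2 digits → 71° and 48.677′; 71 + 48.677/60 = 71.811283
  S → negative
  λ: degrees = first 3 digits = 33, minutes = 23.42363; 33 + 23.42363/60 = 33.390394
  E → positive
Point 4:
  Latitude: split at 2 digits → 19° and 46.314′; 19 + 46.314/60 = 19.771900
  S ⇒ negate
  λ: split at 3 digits → 000° and 57.95′; 0 + 57.95/60 = 0.965833
  W ⇒ negate
Point 5:
  Latitude: split at 2 digits → 33° and 22.6051′; 33 + 22.6051/60 = 33.376752
  hemisphere S, so the sign is −
  λ: split at 3 digits → 067° and 7.3371′; 67 + 7.3371/60 = 67.122285
  E ⇒ keep positive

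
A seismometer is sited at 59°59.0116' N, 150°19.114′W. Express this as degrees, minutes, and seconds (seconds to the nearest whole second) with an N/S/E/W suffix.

φ: 59.01160′ → 59′ and 0.01160 × 60 = 0.70″
λ: 19.11400′ → 19′ and 0.11400 × 60 = 6.84″

59°59′1″ N, 150°19′7″ W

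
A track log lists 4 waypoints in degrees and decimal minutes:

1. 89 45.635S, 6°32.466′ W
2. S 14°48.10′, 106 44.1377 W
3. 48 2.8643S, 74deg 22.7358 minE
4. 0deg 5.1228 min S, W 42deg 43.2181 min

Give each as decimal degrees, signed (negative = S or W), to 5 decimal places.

1. -89.76058, -6.54110
2. -14.80167, -106.73563
3. -48.04774, 74.37893
4. -0.08538, -42.72030

Point 1:
  Latitude: 45.635′ = 0.760583°; total 89.760583
  S → negative
  Lon: 32.466′ = 0.541100°; total 6.541100
  hemisphere W, so the sign is −
Point 2:
  Lat: 48.1′ = 0.801667°; total 14.801667
  hemisphere S, so the sign is −
  λ: 44.1377′ = 0.735628°; total 106.735628
  W → negative
Point 3:
  φ: 2.8643′ = 0.047738°; total 48.047738
  hemisphere S, so the sign is −
  Lon: 74 + 22.7358/60 = 74.378930
  E ⇒ keep positive
Point 4:
  Lat: 5.1228′ = 0.085380°; total 0.085380
  hemisphere S, so the sign is −
  Longitude: 43.2181′ = 0.720302°; total 42.720302
  hemisphere W, so the sign is −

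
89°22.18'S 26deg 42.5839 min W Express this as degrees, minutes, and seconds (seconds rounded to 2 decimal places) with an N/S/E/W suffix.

89°22′10.80″ S, 26°42′35.03″ W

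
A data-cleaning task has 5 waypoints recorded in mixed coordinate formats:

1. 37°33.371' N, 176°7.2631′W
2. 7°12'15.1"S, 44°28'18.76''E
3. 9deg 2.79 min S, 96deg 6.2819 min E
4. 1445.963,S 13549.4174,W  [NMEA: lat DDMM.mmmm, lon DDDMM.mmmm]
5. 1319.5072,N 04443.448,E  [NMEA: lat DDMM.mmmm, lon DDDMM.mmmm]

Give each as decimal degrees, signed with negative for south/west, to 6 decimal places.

Point 1:
  Latitude: 37 + 33.371/60 = 37.5561833
  N → positive
  λ: 176 + 7.2631/60 = 176.1210517
  hemisphere W, so the sign is −
Point 2:
  Latitude: 7 + 12/60 + 15.1/3600 = 7.2041944
  S ⇒ negate
  Lon: 44° + 28/60 + 18.76/3600 = 44 + 0.466667 + 0.005211 = 44.4718778
  E → positive
Point 3:
  Lat: 9 + 2.79/60 = 9.0465000
  S ⇒ negate
  λ: 96 + 6.2819/60 = 96.1046983
  E ⇒ keep positive
Point 4:
  Latitude: degrees = first 2 digits = 14, minutes = 45.963; 14 + 45.963/60 = 14.7660500
  S → negative
  Longitude: split at 3 digits → 135° and 49.4174′; 135 + 49.4174/60 = 135.8236233
  W → negative
Point 5:
  Latitude: split at 2 digits → 13° and 19.5072′; 13 + 19.5072/60 = 13.3251200
  N → positive
  Lon: degrees = first 3 digits = 44, minutes = 43.448; 44 + 43.448/60 = 44.7241333
  E ⇒ keep positive

1. 37.556183, -176.121052
2. -7.204194, 44.471878
3. -9.046500, 96.104698
4. -14.766050, -135.823623
5. 13.325120, 44.724133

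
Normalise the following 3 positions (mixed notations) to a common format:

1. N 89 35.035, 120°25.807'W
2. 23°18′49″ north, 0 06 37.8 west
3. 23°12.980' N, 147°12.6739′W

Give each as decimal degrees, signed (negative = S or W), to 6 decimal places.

Point 1:
  φ: 35.035′ = 0.583917°; total 89.5839167
  N ⇒ keep positive
  Lon: 25.807′ = 0.430117°; total 120.4301167
  hemisphere W, so the sign is −
Point 2:
  Lat: 23 + 18/60 + 49/3600 = 23.3136111
  N → positive
  λ: 0° + 6/60 + 37.8/3600 = 0 + 0.100000 + 0.010500 = 0.1105000
  hemisphere W, so the sign is −
Point 3:
  Lat: 12.98′ = 0.216333°; total 23.2163333
  N → positive
  λ: 147 + 12.6739/60 = 147.2112317
  hemisphere W, so the sign is −

1. 89.583917, -120.430117
2. 23.313611, -0.110500
3. 23.216333, -147.211232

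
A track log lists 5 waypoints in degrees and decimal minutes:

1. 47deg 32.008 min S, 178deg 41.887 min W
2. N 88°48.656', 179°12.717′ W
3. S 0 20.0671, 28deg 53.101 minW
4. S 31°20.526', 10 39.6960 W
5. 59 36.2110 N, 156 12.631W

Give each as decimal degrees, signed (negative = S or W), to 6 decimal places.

Point 1:
  φ: 47 + 32.008/60 = 47.5334667
  S → negative
  λ: 41.887′ = 0.698117°; total 178.6981167
  W ⇒ negate
Point 2:
  φ: 88 + 48.656/60 = 88.8109333
  N ⇒ keep positive
  Lon: 179 + 12.717/60 = 179.2119500
  hemisphere W, so the sign is −
Point 3:
  φ: 20.0671′ = 0.334452°; total 0.3344517
  S ⇒ negate
  Lon: 53.101′ = 0.885017°; total 28.8850167
  W → negative
Point 4:
  φ: 31 + 20.526/60 = 31.3421000
  S ⇒ negate
  Lon: 39.696′ = 0.661600°; total 10.6616000
  W ⇒ negate
Point 5:
  Lat: 36.211′ = 0.603517°; total 59.6035167
  N ⇒ keep positive
  λ: 12.631′ = 0.210517°; total 156.2105167
  hemisphere W, so the sign is −

1. -47.533467, -178.698117
2. 88.810933, -179.211950
3. -0.334452, -28.885017
4. -31.342100, -10.661600
5. 59.603517, -156.210517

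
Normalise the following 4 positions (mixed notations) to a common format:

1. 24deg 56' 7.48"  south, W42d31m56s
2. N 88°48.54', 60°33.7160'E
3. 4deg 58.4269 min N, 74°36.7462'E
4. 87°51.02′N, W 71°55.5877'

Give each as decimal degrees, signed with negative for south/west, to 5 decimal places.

1. -24.93541, -42.53222
2. 88.80900, 60.56193
3. 4.97378, 74.61244
4. 87.85033, -71.92646

Point 1:
  φ: 24 + 56/60 + 7.48/3600 = 24.935411
  S → negative
  Lon: 42 + 31/60 + 56/3600 = 42.532222
  W ⇒ negate
Point 2:
  φ: 88 + 48.54/60 = 88.809000
  N ⇒ keep positive
  λ: 60 + 33.716/60 = 60.561933
  E ⇒ keep positive
Point 3:
  φ: 4 + 58.4269/60 = 4.973782
  N → positive
  Lon: 36.7462′ = 0.612437°; total 74.612437
  E → positive
Point 4:
  Lat: 87 + 51.02/60 = 87.850333
  N ⇒ keep positive
  Longitude: 71 + 55.5877/60 = 71.926462
  hemisphere W, so the sign is −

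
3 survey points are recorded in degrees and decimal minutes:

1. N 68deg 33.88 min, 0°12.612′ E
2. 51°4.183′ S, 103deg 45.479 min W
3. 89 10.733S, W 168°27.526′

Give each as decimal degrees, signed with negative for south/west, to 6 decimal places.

1. 68.564667, 0.210200
2. -51.069717, -103.757983
3. -89.178883, -168.458767

Point 1:
  Lat: 33.88′ = 0.564667°; total 68.5646667
  N ⇒ keep positive
  λ: 0 + 12.612/60 = 0.2102000
  E → positive
Point 2:
  Latitude: 51 + 4.183/60 = 51.0697167
  S → negative
  Lon: 45.479′ = 0.757983°; total 103.7579833
  hemisphere W, so the sign is −
Point 3:
  Latitude: 89 + 10.733/60 = 89.1788833
  S → negative
  Lon: 168 + 27.526/60 = 168.4587667
  W ⇒ negate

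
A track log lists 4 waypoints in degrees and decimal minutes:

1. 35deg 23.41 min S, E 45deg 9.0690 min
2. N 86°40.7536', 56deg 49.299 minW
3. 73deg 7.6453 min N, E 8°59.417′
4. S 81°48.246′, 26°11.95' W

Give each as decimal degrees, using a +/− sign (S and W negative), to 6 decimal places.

Point 1:
  φ: 23.41′ = 0.390167°; total 35.3901667
  hemisphere S, so the sign is −
  Longitude: 45 + 9.069/60 = 45.1511500
  E ⇒ keep positive
Point 2:
  φ: 40.7536′ = 0.679227°; total 86.6792267
  N ⇒ keep positive
  Lon: 56 + 49.299/60 = 56.8216500
  W ⇒ negate
Point 3:
  Latitude: 73 + 7.6453/60 = 73.1274217
  N → positive
  λ: 59.417′ = 0.990283°; total 8.9902833
  E → positive
Point 4:
  φ: 48.246′ = 0.804100°; total 81.8041000
  hemisphere S, so the sign is −
  λ: 26 + 11.95/60 = 26.1991667
  W → negative

1. -35.390167, 45.151150
2. 86.679227, -56.821650
3. 73.127422, 8.990283
4. -81.804100, -26.199167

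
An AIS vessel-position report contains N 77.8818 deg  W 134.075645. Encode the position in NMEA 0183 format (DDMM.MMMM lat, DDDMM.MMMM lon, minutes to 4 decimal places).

Lat: 77° + 0.881800 × 60 = 77° 52.908000′
λ: minutes = (134.075645 − 134) × 60 = 4.538700

7752.9080,N / 13404.5387,W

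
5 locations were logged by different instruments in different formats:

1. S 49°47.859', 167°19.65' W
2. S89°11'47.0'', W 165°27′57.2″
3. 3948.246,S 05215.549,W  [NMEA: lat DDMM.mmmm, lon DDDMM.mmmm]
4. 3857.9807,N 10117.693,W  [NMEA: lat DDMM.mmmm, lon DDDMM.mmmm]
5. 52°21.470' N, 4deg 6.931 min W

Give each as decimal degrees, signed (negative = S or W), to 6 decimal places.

1. -49.797650, -167.327500
2. -89.196389, -165.465889
3. -39.804100, -52.259150
4. 38.966345, -101.294883
5. 52.357833, -4.115517

Point 1:
  Lat: 49 + 47.859/60 = 49.7976500
  S ⇒ negate
  Longitude: 167 + 19.65/60 = 167.3275000
  hemisphere W, so the sign is −
Point 2:
  Lat: 89 + 11/60 + 47/3600 = 89.1963889
  S → negative
  Lon: 165 + 27/60 + 57.2/3600 = 165.4658889
  W → negative
Point 3:
  Lat: split at 2 digits → 39° and 48.246′; 39 + 48.246/60 = 39.8041000
  hemisphere S, so the sign is −
  Longitude: split at 3 digits → 052° and 15.549′; 52 + 15.549/60 = 52.2591500
  hemisphere W, so the sign is −
Point 4:
  Lat: degrees = first 2 digits = 38, minutes = 57.9807; 38 + 57.9807/60 = 38.9663450
  N ⇒ keep positive
  λ: degrees = first 3 digits = 101, minutes = 17.693; 101 + 17.693/60 = 101.2948833
  W ⇒ negate
Point 5:
  Latitude: 21.47′ = 0.357833°; total 52.3578333
  N → positive
  Longitude: 4 + 6.931/60 = 4.1155167
  W ⇒ negate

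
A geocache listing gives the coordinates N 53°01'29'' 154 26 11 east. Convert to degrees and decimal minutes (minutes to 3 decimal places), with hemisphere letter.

53° 1.483′ N, 154° 26.183′ E

φ: seconds/60 = 0.48333; minutes = 1 + 0.48333 = 1.48333
λ: 26 + 11/60 = 26.18333′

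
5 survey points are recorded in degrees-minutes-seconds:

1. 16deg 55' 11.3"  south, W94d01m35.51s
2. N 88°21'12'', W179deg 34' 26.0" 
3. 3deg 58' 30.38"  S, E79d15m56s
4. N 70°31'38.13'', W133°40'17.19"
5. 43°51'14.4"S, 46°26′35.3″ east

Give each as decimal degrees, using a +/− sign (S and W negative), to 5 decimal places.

1. -16.91981, -94.02653
2. 88.35333, -179.57389
3. -3.97511, 79.26556
4. 70.52726, -133.67144
5. -43.85400, 46.44314

Point 1:
  Latitude: 16 + 55/60 + 11.3/3600 = 16.919806
  hemisphere S, so the sign is −
  Lon: 94 + 1/60 + 35.51/3600 = 94.026531
  W → negative
Point 2:
  Latitude: 88° + 21/60 + 12/3600 = 88 + 0.350000 + 0.003333 = 88.353333
  N → positive
  λ: 179° + 34/60 + 26/3600 = 179 + 0.566667 + 0.007222 = 179.573889
  W ⇒ negate
Point 3:
  φ: 3 + 58/60 + 30.38/3600 = 3.975106
  S → negative
  λ: 79 + 15/60 + 56/3600 = 79.265556
  E → positive
Point 4:
  φ: 70° + 31/60 + 38.13/3600 = 70 + 0.516667 + 0.010592 = 70.527258
  N ⇒ keep positive
  Lon: 133 + 40/60 + 17.19/3600 = 133.671442
  W ⇒ negate
Point 5:
  Lat: 43 + 51/60 + 14.4/3600 = 43.854000
  S → negative
  Longitude: 46 + 26/60 + 35.3/3600 = 46.443139
  E ⇒ keep positive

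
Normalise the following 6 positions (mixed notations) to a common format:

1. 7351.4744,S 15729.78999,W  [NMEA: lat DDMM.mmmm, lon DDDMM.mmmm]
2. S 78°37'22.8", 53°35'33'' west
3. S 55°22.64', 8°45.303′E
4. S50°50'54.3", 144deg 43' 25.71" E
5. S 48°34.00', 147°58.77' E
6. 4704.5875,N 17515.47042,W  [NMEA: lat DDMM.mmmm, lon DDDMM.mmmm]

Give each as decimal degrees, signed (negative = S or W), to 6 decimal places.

1. -73.857907, -157.496500
2. -78.623000, -53.592500
3. -55.377333, 8.755050
4. -50.848417, 144.723808
5. -48.566667, 147.979500
6. 47.076458, -175.257840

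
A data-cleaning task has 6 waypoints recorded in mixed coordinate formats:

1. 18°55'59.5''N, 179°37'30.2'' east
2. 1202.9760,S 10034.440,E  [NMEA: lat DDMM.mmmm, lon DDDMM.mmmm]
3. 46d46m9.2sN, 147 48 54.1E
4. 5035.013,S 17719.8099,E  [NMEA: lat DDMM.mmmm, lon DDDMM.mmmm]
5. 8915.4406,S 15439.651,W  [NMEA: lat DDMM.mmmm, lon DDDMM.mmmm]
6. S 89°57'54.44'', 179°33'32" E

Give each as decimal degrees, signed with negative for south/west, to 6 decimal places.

1. 18.933194, 179.625056
2. -12.049600, 100.574000
3. 46.769222, 147.815028
4. -50.583550, 177.330165
5. -89.257343, -154.660850
6. -89.965122, 179.558889

Point 1:
  Latitude: 18° + 55/60 + 59.5/3600 = 18 + 0.916667 + 0.016528 = 18.9331944
  N ⇒ keep positive
  Longitude: 37′ + 30.2″ = 37.50333′; 179 + 37.50333/60 = 179.6250556
  E ⇒ keep positive
Point 2:
  φ: degrees = first 2 digits = 12, minutes = 2.976; 12 + 2.976/60 = 12.0496000
  S → negative
  Longitude: degrees = first 3 digits = 100, minutes = 34.44; 100 + 34.44/60 = 100.5740000
  E → positive
Point 3:
  φ: 46° + 46/60 + 9.2/3600 = 46 + 0.766667 + 0.002556 = 46.7692222
  N ⇒ keep positive
  λ: 147° + 48/60 + 54.1/3600 = 147 + 0.800000 + 0.015028 = 147.8150278
  E → positive
Point 4:
  Latitude: degrees = first 2 digits = 50, minutes = 35.013; 50 + 35.013/60 = 50.5835500
  S → negative
  λ: degrees = first 3 digits = 177, minutes = 19.8099; 177 + 19.8099/60 = 177.3301650
  E ⇒ keep positive
Point 5:
  Lat: degrees = first 2 digits = 89, minutes = 15.4406; 89 + 15.4406/60 = 89.2573433
  S ⇒ negate
  Lon: split at 3 digits → 154° and 39.651′; 154 + 39.651/60 = 154.6608500
  W ⇒ negate
Point 6:
  Lat: 57′ + 54.44″ = 57.90733′; 89 + 57.90733/60 = 89.9651222
  S → negative
  Longitude: 179° + 33/60 + 32/3600 = 179 + 0.550000 + 0.008889 = 179.5588889
  E → positive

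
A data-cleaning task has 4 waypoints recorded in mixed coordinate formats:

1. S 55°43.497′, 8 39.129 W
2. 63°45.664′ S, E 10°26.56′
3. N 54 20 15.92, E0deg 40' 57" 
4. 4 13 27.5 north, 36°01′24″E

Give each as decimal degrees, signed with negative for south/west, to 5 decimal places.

Point 1:
  Lat: 43.497′ = 0.724950°; total 55.724950
  hemisphere S, so the sign is −
  Lon: 8 + 39.129/60 = 8.652150
  W ⇒ negate
Point 2:
  Lat: 63 + 45.664/60 = 63.761067
  S → negative
  Lon: 10 + 26.56/60 = 10.442667
  E → positive
Point 3:
  φ: 54° + 20/60 + 15.92/3600 = 54 + 0.333333 + 0.004422 = 54.337756
  N → positive
  Lon: 0° + 40/60 + 57/3600 = 0 + 0.666667 + 0.015833 = 0.682500
  E ⇒ keep positive
Point 4:
  φ: 13′ + 27.5″ = 13.45833′; 4 + 13.45833/60 = 4.224306
  N ⇒ keep positive
  λ: 36 + 1/60 + 24/3600 = 36.023333
  E → positive

1. -55.72495, -8.65215
2. -63.76107, 10.44267
3. 54.33776, 0.68250
4. 4.22431, 36.02333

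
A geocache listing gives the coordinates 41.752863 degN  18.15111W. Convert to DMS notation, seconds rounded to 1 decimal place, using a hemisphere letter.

Latitude: whole degrees 41; 45.17178′ → 45′ and 10.307″
Longitude: 0.151110 × 60 = 9.06660′ → 9′, remainder × 60 = 3.996″

41°45′10.3″ N, 18°09′4.0″ W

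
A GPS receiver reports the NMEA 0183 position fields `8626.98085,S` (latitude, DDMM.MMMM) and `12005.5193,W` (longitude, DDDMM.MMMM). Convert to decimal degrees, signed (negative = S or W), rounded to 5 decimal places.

φ: split at 2 digits → 86° and 26.98085′; 86 + 26.98085/60 = 86.449681
S → negative
Longitude: degrees = first 3 digits = 120, minutes = 5.5193; 120 + 5.5193/60 = 120.091988
W → negative

-86.44968, -120.09199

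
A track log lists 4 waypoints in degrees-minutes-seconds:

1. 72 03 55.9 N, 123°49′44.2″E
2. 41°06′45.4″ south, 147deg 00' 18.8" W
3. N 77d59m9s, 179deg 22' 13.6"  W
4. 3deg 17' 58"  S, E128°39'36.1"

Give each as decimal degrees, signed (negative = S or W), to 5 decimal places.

1. 72.06553, 123.82894
2. -41.11261, -147.00522
3. 77.98583, -179.37044
4. -3.29944, 128.66003

Point 1:
  φ: 72 + 3/60 + 55.9/3600 = 72.065528
  N → positive
  λ: 123° + 49/60 + 44.2/3600 = 123 + 0.816667 + 0.012278 = 123.828944
  E → positive
Point 2:
  Lat: 41 + 6/60 + 45.4/3600 = 41.112611
  S → negative
  λ: 147 + 0/60 + 18.8/3600 = 147.005222
  hemisphere W, so the sign is −
Point 3:
  Latitude: 77 + 59/60 + 9/3600 = 77.985833
  N ⇒ keep positive
  λ: 22′ + 13.6″ = 22.22667′; 179 + 22.22667/60 = 179.370444
  W → negative
Point 4:
  Latitude: 17′ + 58″ = 17.96667′; 3 + 17.96667/60 = 3.299444
  S → negative
  Lon: 128 + 39/60 + 36.1/3600 = 128.660028
  E ⇒ keep positive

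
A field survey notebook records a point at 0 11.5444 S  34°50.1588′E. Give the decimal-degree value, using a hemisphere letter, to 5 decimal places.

0.19241° S, 34.83598° E

φ: 11.5444′ = 0.192407°; total 0.192407
λ: 50.1588′ = 0.835980°; total 34.835980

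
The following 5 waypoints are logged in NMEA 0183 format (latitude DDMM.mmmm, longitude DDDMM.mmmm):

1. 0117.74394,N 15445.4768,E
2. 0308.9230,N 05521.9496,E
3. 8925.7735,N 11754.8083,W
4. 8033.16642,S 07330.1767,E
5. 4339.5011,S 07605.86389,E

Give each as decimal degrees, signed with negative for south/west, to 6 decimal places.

Point 1:
  Lat: split at 2 digits → 01° and 17.74394′; 1 + 17.74394/60 = 1.2957323
  N ⇒ keep positive
  Lon: split at 3 digits → 154° and 45.4768′; 154 + 45.4768/60 = 154.7579467
  E → positive
Point 2:
  φ: split at 2 digits → 03° and 8.923′; 3 + 8.923/60 = 3.1487167
  N ⇒ keep positive
  Longitude: split at 3 digits → 055° and 21.9496′; 55 + 21.9496/60 = 55.3658267
  E ⇒ keep positive
Point 3:
  Latitude: split at 2 digits → 89° and 25.7735′; 89 + 25.7735/60 = 89.4295583
  N → positive
  Longitude: degrees = first 3 digits = 117, minutes = 54.8083; 117 + 54.8083/60 = 117.9134717
  W ⇒ negate
Point 4:
  Latitude: split at 2 digits → 80° and 33.16642′; 80 + 33.16642/60 = 80.5527737
  S ⇒ negate
  Lon: split at 3 digits → 073° and 30.1767′; 73 + 30.1767/60 = 73.5029450
  E ⇒ keep positive
Point 5:
  Lat: split at 2 digits → 43° and 39.5011′; 43 + 39.5011/60 = 43.6583517
  S → negative
  λ: split at 3 digits → 076° and 5.86389′; 76 + 5.86389/60 = 76.0977315
  E → positive

1. 1.295732, 154.757947
2. 3.148717, 55.365827
3. 89.429558, -117.913472
4. -80.552774, 73.502945
5. -43.658352, 76.097732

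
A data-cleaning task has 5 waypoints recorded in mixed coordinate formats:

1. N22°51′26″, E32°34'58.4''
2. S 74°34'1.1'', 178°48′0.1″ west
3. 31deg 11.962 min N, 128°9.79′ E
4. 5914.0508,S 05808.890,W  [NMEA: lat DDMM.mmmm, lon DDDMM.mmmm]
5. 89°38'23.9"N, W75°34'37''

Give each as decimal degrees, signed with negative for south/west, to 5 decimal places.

Point 1:
  Lat: 22° + 51/60 + 26/3600 = 22 + 0.850000 + 0.007222 = 22.857222
  N → positive
  Longitude: 34′ + 58.4″ = 34.97333′; 32 + 34.97333/60 = 32.582889
  E → positive
Point 2:
  φ: 74° + 34/60 + 1.1/3600 = 74 + 0.566667 + 0.000306 = 74.566972
  S → negative
  λ: 48′ + 0.1″ = 48.00167′; 178 + 48.00167/60 = 178.800028
  W ⇒ negate
Point 3:
  φ: 31 + 11.962/60 = 31.199367
  N → positive
  Lon: 128 + 9.79/60 = 128.163167
  E → positive
Point 4:
  Lat: degrees = first 2 digits = 59, minutes = 14.0508; 59 + 14.0508/60 = 59.234180
  S → negative
  Lon: split at 3 digits → 058° and 8.89′; 58 + 8.89/60 = 58.148167
  hemisphere W, so the sign is −
Point 5:
  Latitude: 38′ + 23.9″ = 38.39833′; 89 + 38.39833/60 = 89.639972
  N → positive
  Longitude: 34′ + 37″ = 34.61667′; 75 + 34.61667/60 = 75.576944
  hemisphere W, so the sign is −

1. 22.85722, 32.58289
2. -74.56697, -178.80003
3. 31.19937, 128.16317
4. -59.23418, -58.14817
5. 89.63997, -75.57694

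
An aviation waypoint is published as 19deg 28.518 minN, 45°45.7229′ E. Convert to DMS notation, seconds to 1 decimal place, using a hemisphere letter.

Latitude: fractional minutes 0.51800 × 60 = 31.080″
λ: fractional minutes 0.72290 × 60 = 43.374″

19°28′31.1″ N, 45°45′43.4″ E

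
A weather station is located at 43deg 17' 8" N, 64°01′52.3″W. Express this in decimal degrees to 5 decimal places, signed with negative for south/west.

43.28556, -64.03119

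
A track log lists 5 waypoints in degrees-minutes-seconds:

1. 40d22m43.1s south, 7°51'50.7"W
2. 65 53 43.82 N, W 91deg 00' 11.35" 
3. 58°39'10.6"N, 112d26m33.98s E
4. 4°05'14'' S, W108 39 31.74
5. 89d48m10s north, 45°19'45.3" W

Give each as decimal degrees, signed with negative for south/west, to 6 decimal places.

1. -40.378639, -7.864083
2. 65.895506, -91.003153
3. 58.652944, 112.442772
4. -4.087222, -108.658817
5. 89.802778, -45.329250

Point 1:
  Latitude: 22′ + 43.1″ = 22.71833′; 40 + 22.71833/60 = 40.3786389
  hemisphere S, so the sign is −
  Lon: 51′ + 50.7″ = 51.84500′; 7 + 51.84500/60 = 7.8640833
  W → negative
Point 2:
  Latitude: 65° + 53/60 + 43.82/3600 = 65 + 0.883333 + 0.012172 = 65.8955056
  N ⇒ keep positive
  Lon: 91° + 0/60 + 11.35/3600 = 91 + 0.000000 + 0.003153 = 91.0031528
  hemisphere W, so the sign is −
Point 3:
  φ: 39′ + 10.6″ = 39.17667′; 58 + 39.17667/60 = 58.6529444
  N → positive
  Longitude: 26′ + 33.98″ = 26.56633′; 112 + 26.56633/60 = 112.4427722
  E → positive
Point 4:
  φ: 5′ + 14″ = 5.23333′; 4 + 5.23333/60 = 4.0872222
  hemisphere S, so the sign is −
  Lon: 108 + 39/60 + 31.74/3600 = 108.6588167
  W ⇒ negate
Point 5:
  Lat: 89 + 48/60 + 10/3600 = 89.8027778
  N → positive
  Lon: 19′ + 45.3″ = 19.75500′; 45 + 19.75500/60 = 45.3292500
  W → negative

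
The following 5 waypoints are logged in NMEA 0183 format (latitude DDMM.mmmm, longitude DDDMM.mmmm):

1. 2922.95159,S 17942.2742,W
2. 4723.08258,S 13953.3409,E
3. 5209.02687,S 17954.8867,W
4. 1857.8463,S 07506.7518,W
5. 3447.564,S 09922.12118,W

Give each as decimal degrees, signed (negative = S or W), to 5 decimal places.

1. -29.38253, -179.70457
2. -47.38471, 139.88902
3. -52.15045, -179.91478
4. -18.96411, -75.11253
5. -34.79273, -99.36869

Point 1:
  φ: degrees = first 2 digits = 29, minutes = 22.95159; 29 + 22.95159/60 = 29.382527
  S ⇒ negate
  Lon: split at 3 digits → 179° and 42.2742′; 179 + 42.2742/60 = 179.704570
  W → negative
Point 2:
  Latitude: split at 2 digits → 47° and 23.08258′; 47 + 23.08258/60 = 47.384710
  S ⇒ negate
  λ: degrees = first 3 digits = 139, minutes = 53.3409; 139 + 53.3409/60 = 139.889015
  E → positive
Point 3:
  φ: degrees = first 2 digits = 52, minutes = 9.02687; 52 + 9.02687/60 = 52.150448
  hemisphere S, so the sign is −
  Longitude: split at 3 digits → 179° and 54.8867′; 179 + 54.8867/60 = 179.914778
  hemisphere W, so the sign is −
Point 4:
  φ: split at 2 digits → 18° and 57.8463′; 18 + 57.8463/60 = 18.964105
  hemisphere S, so the sign is −
  λ: degrees = first 3 digits = 75, minutes = 6.7518; 75 + 6.7518/60 = 75.112530
  W → negative
Point 5:
  φ: split at 2 digits → 34° and 47.564′; 34 + 47.564/60 = 34.792733
  S → negative
  λ: degrees = first 3 digits = 99, minutes = 22.12118; 99 + 22.12118/60 = 99.368686
  hemisphere W, so the sign is −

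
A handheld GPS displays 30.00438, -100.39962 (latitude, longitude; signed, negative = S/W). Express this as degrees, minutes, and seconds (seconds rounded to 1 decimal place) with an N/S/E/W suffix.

30°00′15.8″ N, 100°23′58.6″ W

Latitude: 0.004380 × 60 = 0.26280′ → 0′, remainder × 60 = 15.768″
Longitude is negative → W; |value| = 100.399620
λ: 0.399620 × 60 = 23.97720′ → 23′, remainder × 60 = 58.632″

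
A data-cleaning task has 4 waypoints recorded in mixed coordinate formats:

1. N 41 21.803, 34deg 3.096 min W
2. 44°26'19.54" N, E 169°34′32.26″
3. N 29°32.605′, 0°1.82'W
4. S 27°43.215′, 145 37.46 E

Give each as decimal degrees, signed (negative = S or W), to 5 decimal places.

Point 1:
  Latitude: 21.803′ = 0.363383°; total 41.363383
  N → positive
  Longitude: 34 + 3.096/60 = 34.051600
  W → negative
Point 2:
  Latitude: 44 + 26/60 + 19.54/3600 = 44.438761
  N → positive
  Longitude: 34′ + 32.26″ = 34.53767′; 169 + 34.53767/60 = 169.575628
  E ⇒ keep positive
Point 3:
  φ: 29 + 32.605/60 = 29.543417
  N → positive
  Longitude: 1.82′ = 0.030333°; total 0.030333
  hemisphere W, so the sign is −
Point 4:
  Lat: 27 + 43.215/60 = 27.720250
  S → negative
  Lon: 37.46′ = 0.624333°; total 145.624333
  E ⇒ keep positive

1. 41.36338, -34.05160
2. 44.43876, 169.57563
3. 29.54342, -0.03033
4. -27.72025, 145.62433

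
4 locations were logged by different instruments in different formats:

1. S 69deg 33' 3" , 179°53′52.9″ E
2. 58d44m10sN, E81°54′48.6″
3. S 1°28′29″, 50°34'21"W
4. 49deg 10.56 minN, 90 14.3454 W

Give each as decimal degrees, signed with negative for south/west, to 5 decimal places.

Point 1:
  Lat: 69° + 33/60 + 3/3600 = 69 + 0.550000 + 0.000833 = 69.550833
  S ⇒ negate
  λ: 53′ + 52.9″ = 53.88167′; 179 + 53.88167/60 = 179.898028
  E → positive
Point 2:
  φ: 44′ + 10″ = 44.16667′; 58 + 44.16667/60 = 58.736111
  N ⇒ keep positive
  λ: 81 + 54/60 + 48.6/3600 = 81.913500
  E → positive
Point 3:
  φ: 1 + 28/60 + 29/3600 = 1.474722
  S ⇒ negate
  λ: 34′ + 21″ = 34.35000′; 50 + 34.35000/60 = 50.572500
  hemisphere W, so the sign is −
Point 4:
  Lat: 49 + 10.56/60 = 49.176000
  N ⇒ keep positive
  Longitude: 90 + 14.3454/60 = 90.239090
  hemisphere W, so the sign is −

1. -69.55083, 179.89803
2. 58.73611, 81.91350
3. -1.47472, -50.57250
4. 49.17600, -90.23909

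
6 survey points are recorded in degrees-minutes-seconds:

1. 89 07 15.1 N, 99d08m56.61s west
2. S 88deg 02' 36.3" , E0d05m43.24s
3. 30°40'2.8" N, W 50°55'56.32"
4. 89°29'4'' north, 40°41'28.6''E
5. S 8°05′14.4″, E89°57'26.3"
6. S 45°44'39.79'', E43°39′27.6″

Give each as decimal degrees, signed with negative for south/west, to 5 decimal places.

1. 89.12086, -99.14906
2. -88.04342, 0.09534
3. 30.66744, -50.93231
4. 89.48444, 40.69128
5. -8.08733, 89.95731
6. -45.74439, 43.65767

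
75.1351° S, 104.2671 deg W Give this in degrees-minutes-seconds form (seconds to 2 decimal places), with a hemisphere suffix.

75°08′6.36″ S, 104°16′1.56″ W

φ: 0.135100 × 60 = 8.10600′ → 8′, remainder × 60 = 6.3600″
Lon: 0.267100 × 60 = 16.02600′ → 16′, remainder × 60 = 1.5600″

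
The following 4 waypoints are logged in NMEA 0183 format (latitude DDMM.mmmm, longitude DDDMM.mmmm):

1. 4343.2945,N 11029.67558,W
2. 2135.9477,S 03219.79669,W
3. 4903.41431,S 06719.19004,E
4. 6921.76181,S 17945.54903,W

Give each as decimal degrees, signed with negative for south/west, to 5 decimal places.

1. 43.72158, -110.49459
2. -21.59913, -32.32994
3. -49.05691, 67.31983
4. -69.36270, -179.75915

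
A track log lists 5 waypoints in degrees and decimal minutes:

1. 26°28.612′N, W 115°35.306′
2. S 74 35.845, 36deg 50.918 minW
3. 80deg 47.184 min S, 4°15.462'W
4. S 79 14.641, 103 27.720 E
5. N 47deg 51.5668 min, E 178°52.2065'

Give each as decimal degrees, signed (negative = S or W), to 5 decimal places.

Point 1:
  Lat: 26 + 28.612/60 = 26.476867
  N ⇒ keep positive
  Longitude: 115 + 35.306/60 = 115.588433
  W ⇒ negate
Point 2:
  Lat: 35.845′ = 0.597417°; total 74.597417
  hemisphere S, so the sign is −
  λ: 50.918′ = 0.848633°; total 36.848633
  W → negative
Point 3:
  Lat: 47.184′ = 0.786400°; total 80.786400
  S → negative
  Lon: 15.462′ = 0.257700°; total 4.257700
  W ⇒ negate
Point 4:
  φ: 14.641′ = 0.244017°; total 79.244017
  S → negative
  λ: 27.72′ = 0.462000°; total 103.462000
  E ⇒ keep positive
Point 5:
  Latitude: 47 + 51.5668/60 = 47.859447
  N → positive
  λ: 52.2065′ = 0.870108°; total 178.870108
  E → positive

1. 26.47687, -115.58843
2. -74.59742, -36.84863
3. -80.78640, -4.25770
4. -79.24402, 103.46200
5. 47.85945, 178.87011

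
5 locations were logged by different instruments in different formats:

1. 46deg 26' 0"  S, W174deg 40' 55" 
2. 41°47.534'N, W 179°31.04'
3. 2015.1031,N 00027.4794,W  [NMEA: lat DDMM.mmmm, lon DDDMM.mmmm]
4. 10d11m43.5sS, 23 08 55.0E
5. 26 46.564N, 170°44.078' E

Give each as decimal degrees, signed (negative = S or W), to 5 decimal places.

1. -46.43333, -174.68194
2. 41.79223, -179.51733
3. 20.25172, -0.45799
4. -10.19542, 23.14861
5. 26.77607, 170.73463

Point 1:
  Latitude: 46° + 26/60 + 0/3600 = 46 + 0.433333 + 0.000000 = 46.433333
  S → negative
  Longitude: 174° + 40/60 + 55/3600 = 174 + 0.666667 + 0.015278 = 174.681944
  hemisphere W, so the sign is −
Point 2:
  φ: 47.534′ = 0.792233°; total 41.792233
  N → positive
  Longitude: 179 + 31.04/60 = 179.517333
  W → negative
Point 3:
  φ: split at 2 digits → 20° and 15.1031′; 20 + 15.1031/60 = 20.251718
  N → positive
  Lon: split at 3 digits → 000° and 27.4794′; 0 + 27.4794/60 = 0.457990
  W → negative
Point 4:
  φ: 11′ + 43.5″ = 11.72500′; 10 + 11.72500/60 = 10.195417
  hemisphere S, so the sign is −
  λ: 8′ + 55″ = 8.91667′; 23 + 8.91667/60 = 23.148611
  E → positive
Point 5:
  Lat: 26 + 46.564/60 = 26.776067
  N → positive
  Lon: 44.078′ = 0.734633°; total 170.734633
  E ⇒ keep positive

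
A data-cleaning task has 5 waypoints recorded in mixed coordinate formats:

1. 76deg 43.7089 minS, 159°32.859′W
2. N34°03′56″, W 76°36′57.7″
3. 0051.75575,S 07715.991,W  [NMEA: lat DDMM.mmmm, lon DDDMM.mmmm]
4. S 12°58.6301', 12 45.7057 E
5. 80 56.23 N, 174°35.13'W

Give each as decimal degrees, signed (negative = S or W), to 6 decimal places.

1. -76.728482, -159.547650
2. 34.065556, -76.616028
3. -0.862596, -77.266517
4. -12.977168, 12.761762
5. 80.937167, -174.585500

Point 1:
  φ: 76 + 43.7089/60 = 76.7284817
  S → negative
  Lon: 32.859′ = 0.547650°; total 159.5476500
  W → negative
Point 2:
  Lat: 34° + 3/60 + 56/3600 = 34 + 0.050000 + 0.015556 = 34.0655556
  N ⇒ keep positive
  Longitude: 36′ + 57.7″ = 36.96167′; 76 + 36.96167/60 = 76.6160278
  W → negative
Point 3:
  Lat: split at 2 digits → 00° and 51.75575′; 0 + 51.75575/60 = 0.8625958
  S ⇒ negate
  Longitude: degrees = first 3 digits = 77, minutes = 15.991; 77 + 15.991/60 = 77.2665167
  hemisphere W, so the sign is −
Point 4:
  Latitude: 58.6301′ = 0.977168°; total 12.9771683
  S → negative
  Lon: 12 + 45.7057/60 = 12.7617617
  E → positive
Point 5:
  Lat: 80 + 56.23/60 = 80.9371667
  N → positive
  Lon: 174 + 35.13/60 = 174.5855000
  W ⇒ negate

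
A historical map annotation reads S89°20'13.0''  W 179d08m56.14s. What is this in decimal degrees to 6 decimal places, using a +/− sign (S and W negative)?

-89.336944, -179.148928

Lat: 89° + 20/60 + 13/3600 = 89 + 0.333333 + 0.003611 = 89.3369444
S → negative
Longitude: 179 + 8/60 + 56.14/3600 = 179.1489278
W → negative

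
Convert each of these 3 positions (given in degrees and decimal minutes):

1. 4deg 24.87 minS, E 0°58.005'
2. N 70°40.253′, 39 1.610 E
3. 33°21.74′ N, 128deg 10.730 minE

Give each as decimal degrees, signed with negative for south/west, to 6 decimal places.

1. -4.414500, 0.966750
2. 70.670883, 39.026833
3. 33.362333, 128.178833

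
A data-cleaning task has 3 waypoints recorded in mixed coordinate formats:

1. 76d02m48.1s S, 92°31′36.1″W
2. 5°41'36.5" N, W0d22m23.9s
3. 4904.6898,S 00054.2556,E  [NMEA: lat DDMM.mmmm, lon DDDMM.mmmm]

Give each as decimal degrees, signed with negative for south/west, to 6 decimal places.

1. -76.046694, -92.526694
2. 5.693472, -0.373306
3. -49.078163, 0.904260

Point 1:
  Lat: 76° + 2/60 + 48.1/3600 = 76 + 0.033333 + 0.013361 = 76.0466944
  hemisphere S, so the sign is −
  λ: 92° + 31/60 + 36.1/3600 = 92 + 0.516667 + 0.010028 = 92.5266944
  hemisphere W, so the sign is −
Point 2:
  Latitude: 41′ + 36.5″ = 41.60833′; 5 + 41.60833/60 = 5.6934722
  N ⇒ keep positive
  Lon: 0° + 22/60 + 23.9/3600 = 0 + 0.366667 + 0.006639 = 0.3733056
  hemisphere W, so the sign is −
Point 3:
  Latitude: split at 2 digits → 49° and 4.6898′; 49 + 4.6898/60 = 49.0781633
  S → negative
  Longitude: degrees = first 3 digits = 0, minutes = 54.2556; 0 + 54.2556/60 = 0.9042600
  E → positive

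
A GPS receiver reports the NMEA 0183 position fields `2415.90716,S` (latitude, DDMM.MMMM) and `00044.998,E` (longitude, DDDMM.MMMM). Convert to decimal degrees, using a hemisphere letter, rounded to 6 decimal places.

φ: degrees = first 2 digits = 24, minutes = 15.90716; 24 + 15.90716/60 = 24.2651193
Lon: split at 3 digits → 000° and 44.998′; 0 + 44.998/60 = 0.7499667

24.265119° S, 0.749967° E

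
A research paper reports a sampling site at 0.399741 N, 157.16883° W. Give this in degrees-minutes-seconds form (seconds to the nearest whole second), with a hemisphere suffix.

0°23′59″ N, 157°10′8″ W

Lat: whole degrees 0; 23.98446′ → 23′ and 59.07″
λ: 0.168830 × 60 = 10.12980′ → 10′, remainder × 60 = 7.79″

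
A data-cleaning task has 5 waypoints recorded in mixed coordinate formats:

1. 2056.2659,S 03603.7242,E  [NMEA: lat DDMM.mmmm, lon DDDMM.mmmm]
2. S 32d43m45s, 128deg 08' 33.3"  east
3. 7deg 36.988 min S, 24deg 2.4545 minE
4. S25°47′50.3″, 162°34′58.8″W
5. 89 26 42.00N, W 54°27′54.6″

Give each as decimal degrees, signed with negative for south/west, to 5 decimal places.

1. -20.93777, 36.06207
2. -32.72917, 128.14258
3. -7.61647, 24.04091
4. -25.79731, -162.58300
5. 89.44500, -54.46517

Point 1:
  Latitude: degrees = first 2 digits = 20, minutes = 56.2659; 20 + 56.2659/60 = 20.937765
  hemisphere S, so the sign is −
  λ: split at 3 digits → 036° and 3.7242′; 36 + 3.7242/60 = 36.062070
  E → positive
Point 2:
  Latitude: 32 + 43/60 + 45/3600 = 32.729167
  S ⇒ negate
  Lon: 8′ + 33.3″ = 8.55500′; 128 + 8.55500/60 = 128.142583
  E → positive
Point 3:
  Latitude: 36.988′ = 0.616467°; total 7.616467
  hemisphere S, so the sign is −
  Lon: 2.4545′ = 0.040908°; total 24.040908
  E → positive
Point 4:
  φ: 47′ + 50.3″ = 47.83833′; 25 + 47.83833/60 = 25.797306
  S → negative
  λ: 162° + 34/60 + 58.8/3600 = 162 + 0.566667 + 0.016333 = 162.583000
  hemisphere W, so the sign is −
Point 5:
  Lat: 89 + 26/60 + 42/3600 = 89.445000
  N ⇒ keep positive
  Lon: 54° + 27/60 + 54.6/3600 = 54 + 0.450000 + 0.015167 = 54.465167
  hemisphere W, so the sign is −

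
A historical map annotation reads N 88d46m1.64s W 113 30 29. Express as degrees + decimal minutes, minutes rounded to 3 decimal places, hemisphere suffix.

88° 46.027′ N, 113° 30.483′ W

φ: seconds/60 = 0.02733; minutes = 46 + 0.02733 = 46.02733
λ: 30 + 29/60 = 30.48333′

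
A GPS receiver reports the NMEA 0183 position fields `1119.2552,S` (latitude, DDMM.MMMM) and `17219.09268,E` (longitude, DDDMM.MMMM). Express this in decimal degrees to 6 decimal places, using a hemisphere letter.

Lat: split at 2 digits → 11° and 19.2552′; 11 + 19.2552/60 = 11.3209200
λ: split at 3 digits → 172° and 19.09268′; 172 + 19.09268/60 = 172.3182113

11.320920° S, 172.318211° E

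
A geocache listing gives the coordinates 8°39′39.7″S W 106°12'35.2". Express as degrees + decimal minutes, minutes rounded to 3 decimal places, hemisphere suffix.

8° 39.662′ S, 106° 12.587′ W

φ: 39 + 39.7/60 = 39.66167′
Longitude: 12 + 35.2/60 = 12.58667′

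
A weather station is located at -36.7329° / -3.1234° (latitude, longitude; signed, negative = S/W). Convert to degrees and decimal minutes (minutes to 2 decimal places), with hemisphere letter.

Latitude is negative → S; |value| = 36.732900
Latitude: fractional part 0.732900 → 43.9740 minutes
Longitude is negative → W; |value| = 3.123400
Lon: minutes = (3.123400 − 3) × 60 = 7.4040

36° 43.97′ S, 3° 7.40′ W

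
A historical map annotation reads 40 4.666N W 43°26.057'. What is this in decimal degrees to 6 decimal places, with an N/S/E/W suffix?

φ: 40 + 4.666/60 = 40.0777667
Longitude: 26.057′ = 0.434283°; total 43.4342833

40.077767° N, 43.434283° W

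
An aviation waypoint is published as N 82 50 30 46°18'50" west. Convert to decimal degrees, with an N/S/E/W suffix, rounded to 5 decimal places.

φ: 82 + 50/60 + 30/3600 = 82.841667
Lon: 46 + 18/60 + 50/3600 = 46.313889

82.84167° N, 46.31389° W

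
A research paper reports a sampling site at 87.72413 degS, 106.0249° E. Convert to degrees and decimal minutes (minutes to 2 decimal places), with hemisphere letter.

87° 43.45′ S, 106° 1.49′ E

Lat: 87° + 0.724130 × 60 = 87° 43.4478′
Longitude: fractional part 0.024900 → 1.4940 minutes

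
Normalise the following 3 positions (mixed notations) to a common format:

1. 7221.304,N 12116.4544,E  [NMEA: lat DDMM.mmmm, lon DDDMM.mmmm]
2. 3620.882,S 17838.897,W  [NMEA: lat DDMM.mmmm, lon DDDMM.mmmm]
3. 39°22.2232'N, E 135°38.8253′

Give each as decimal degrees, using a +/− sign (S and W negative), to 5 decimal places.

1. 72.35507, 121.27424
2. -36.34803, -178.64828
3. 39.37039, 135.64709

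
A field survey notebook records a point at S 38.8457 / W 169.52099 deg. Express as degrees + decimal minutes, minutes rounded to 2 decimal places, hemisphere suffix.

38° 50.74′ S, 169° 31.26′ W

Latitude: minutes = (38.845700 − 38) × 60 = 50.7420
λ: minutes = (169.520990 − 169) × 60 = 31.2594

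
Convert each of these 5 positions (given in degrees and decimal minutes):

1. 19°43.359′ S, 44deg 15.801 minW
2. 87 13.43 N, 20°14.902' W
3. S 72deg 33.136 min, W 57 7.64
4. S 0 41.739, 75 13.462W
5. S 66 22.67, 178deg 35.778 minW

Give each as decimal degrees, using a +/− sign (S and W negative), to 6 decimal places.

Point 1:
  φ: 43.359′ = 0.722650°; total 19.7226500
  hemisphere S, so the sign is −
  Lon: 15.801′ = 0.263350°; total 44.2633500
  hemisphere W, so the sign is −
Point 2:
  Lat: 87 + 13.43/60 = 87.2238333
  N → positive
  Lon: 14.902′ = 0.248367°; total 20.2483667
  hemisphere W, so the sign is −
Point 3:
  φ: 72 + 33.136/60 = 72.5522667
  hemisphere S, so the sign is −
  λ: 57 + 7.64/60 = 57.1273333
  hemisphere W, so the sign is −
Point 4:
  φ: 41.739′ = 0.695650°; total 0.6956500
  S → negative
  Lon: 13.462′ = 0.224367°; total 75.2243667
  W ⇒ negate
Point 5:
  Lat: 22.67′ = 0.377833°; total 66.3778333
  S → negative
  Longitude: 35.778′ = 0.596300°; total 178.5963000
  W ⇒ negate

1. -19.722650, -44.263350
2. 87.223833, -20.248367
3. -72.552267, -57.127333
4. -0.695650, -75.224367
5. -66.377833, -178.596300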